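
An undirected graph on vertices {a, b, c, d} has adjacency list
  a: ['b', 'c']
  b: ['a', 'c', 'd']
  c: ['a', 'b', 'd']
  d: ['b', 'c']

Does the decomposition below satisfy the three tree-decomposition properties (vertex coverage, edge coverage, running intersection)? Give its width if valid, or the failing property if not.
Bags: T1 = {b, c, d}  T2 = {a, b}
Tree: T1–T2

No — edge (c,a) lies in no bag.

A tree decomposition must satisfy three properties: every vertex lies in some bag; for every edge, both endpoints lie together in some bag; and for every vertex, the bags containing it form a connected subtree. Here edge (c,a) lies in no bag, so the decomposition is invalid.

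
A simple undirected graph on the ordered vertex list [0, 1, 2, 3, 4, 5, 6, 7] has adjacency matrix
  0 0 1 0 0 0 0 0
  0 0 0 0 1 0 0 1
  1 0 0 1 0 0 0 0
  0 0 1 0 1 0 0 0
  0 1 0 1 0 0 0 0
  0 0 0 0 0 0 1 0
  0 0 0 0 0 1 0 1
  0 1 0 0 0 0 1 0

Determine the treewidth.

1

A width-1 tree decomposition is:
Bags: B1 = {0, 2}  B2 = {2, 3}  B3 = {3, 4}  B4 = {1, 4}  B5 = {1, 7}  B6 = {6, 7}  B7 = {5, 6}
Tree: B1–B2, B2–B3, B3–B4, B4–B5, B5–B6, B6–B7
The largest bag has 2 vertices, giving width 1; this decomposition certifies tw(G) ≤ 1. Any graph with an edge has treewidth ≥ 1, and G has the edge 0–2. The upper and lower bounds meet at 1, so that is the treewidth.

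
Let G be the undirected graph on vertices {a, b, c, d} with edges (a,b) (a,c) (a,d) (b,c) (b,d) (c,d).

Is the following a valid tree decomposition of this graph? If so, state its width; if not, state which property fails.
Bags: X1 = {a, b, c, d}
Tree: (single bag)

Every vertex of G appears in some bag (union = {a, b, c, d}); every edge is covered by a bag; and for each vertex v the set of bags containing v is connected in the bag tree. The decomposition is therefore valid. The largest bag has 4 vertices, so the width is 3.

Yes; width 3.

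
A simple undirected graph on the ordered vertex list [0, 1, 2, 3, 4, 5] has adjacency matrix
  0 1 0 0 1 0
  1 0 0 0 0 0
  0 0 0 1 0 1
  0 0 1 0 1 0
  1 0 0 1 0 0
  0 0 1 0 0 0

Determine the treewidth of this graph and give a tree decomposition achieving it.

The largest bag has 2 vertices, giving width 1; this decomposition certifies tw(G) ≤ 1. Since G has at least one edge (e.g. 5–2), it is not an edgeless graph, so tw(G) ≥ 1. Combining the bounds, tw(G) = 1.

Treewidth 1.
One optimal decomposition is:
Bags: B1 = {2, 5}  B2 = {2, 3}  B3 = {3, 4}  B4 = {0, 4}  B5 = {0, 1}
Tree: B1–B2, B2–B3, B3–B4, B4–B5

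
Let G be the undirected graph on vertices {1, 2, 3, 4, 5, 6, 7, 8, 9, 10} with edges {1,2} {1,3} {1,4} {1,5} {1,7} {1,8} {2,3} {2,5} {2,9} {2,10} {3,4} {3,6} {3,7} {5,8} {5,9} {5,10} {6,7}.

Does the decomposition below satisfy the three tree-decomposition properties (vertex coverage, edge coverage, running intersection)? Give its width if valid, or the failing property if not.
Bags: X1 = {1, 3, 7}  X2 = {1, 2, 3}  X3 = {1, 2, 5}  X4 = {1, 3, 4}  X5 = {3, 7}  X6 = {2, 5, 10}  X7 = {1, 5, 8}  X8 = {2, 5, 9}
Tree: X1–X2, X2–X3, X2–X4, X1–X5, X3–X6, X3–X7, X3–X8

A tree decomposition must satisfy three properties: every vertex lies in some bag; for every edge, both endpoints lie together in some bag; and for every vertex, the bags containing it form a connected subtree. Here vertex 6 appears in no bag, so the decomposition is invalid.

No — vertex 6 appears in no bag.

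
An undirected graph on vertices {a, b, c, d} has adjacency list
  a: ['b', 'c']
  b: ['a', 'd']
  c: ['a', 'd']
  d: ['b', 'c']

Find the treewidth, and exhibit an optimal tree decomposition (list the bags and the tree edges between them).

Treewidth 2.
One such decomposition:
Bags: B1 = {a, b, c}  B2 = {b, c, d}
Tree: B1–B2

The largest bag has 3 vertices, giving width 2; this decomposition certifies tw(G) ≤ 2. Since b–a–c–d–b is a cycle in G, G is not acyclic. Forests are exactly the graphs of treewidth ≤ 1, so tw(G) ≥ 2. Hence tw(G) = 2 exactly.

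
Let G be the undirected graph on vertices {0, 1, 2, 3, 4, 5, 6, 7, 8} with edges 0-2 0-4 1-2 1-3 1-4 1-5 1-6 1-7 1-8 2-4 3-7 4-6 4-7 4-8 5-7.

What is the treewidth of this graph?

2

A width-2 tree decomposition is:
Bags: B1 = {1, 4, 8}  B2 = {1, 4, 7}  B3 = {1, 2, 4}  B4 = {0, 2, 4}  B5 = {1, 5, 7}  B6 = {1, 3, 7}  B7 = {1, 4, 6}
Tree: B1–B2, B2–B3, B3–B4, B2–B5, B2–B6, B1–B7
The largest bag has 3 vertices, giving width 2; this decomposition certifies tw(G) ≤ 2. Conversely, {0, 2, 4} is a clique of size 3, and the vertices of any clique must share a bag in every tree decomposition; so some bag has ≥ 3 vertices and tw(G) ≥ 2. Therefore the treewidth is 2.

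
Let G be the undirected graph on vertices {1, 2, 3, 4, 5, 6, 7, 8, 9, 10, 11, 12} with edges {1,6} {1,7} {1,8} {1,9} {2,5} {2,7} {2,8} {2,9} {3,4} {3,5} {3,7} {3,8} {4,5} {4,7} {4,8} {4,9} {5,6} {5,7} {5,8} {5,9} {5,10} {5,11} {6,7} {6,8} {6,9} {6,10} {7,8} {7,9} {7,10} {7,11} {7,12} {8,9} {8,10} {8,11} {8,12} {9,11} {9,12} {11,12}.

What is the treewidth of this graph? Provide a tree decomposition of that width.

Treewidth 4.
Bags: B1 = {3, 4, 5, 7, 8}  B2 = {4, 5, 7, 8, 9}  B3 = {5, 7, 8, 9, 11}  B4 = {5, 6, 7, 8, 9}  B5 = {2, 5, 7, 8, 9}  B6 = {7, 8, 9, 11, 12}  B7 = {5, 6, 7, 8, 10}  B8 = {1, 6, 7, 8, 9}
Tree: B1–B2, B2–B3, B3–B4, B2–B5, B3–B6, B4–B7, B4–B8

Every bag has size at most 5, so the width is 5 − 1 = 4 and tw(G) ≤ 4. On the other hand G contains the 5-clique {1, 6, 7, 8, 9}. A clique must lie in a single bag of any decomposition, so no decomposition can have width below 4. Therefore the treewidth is 4.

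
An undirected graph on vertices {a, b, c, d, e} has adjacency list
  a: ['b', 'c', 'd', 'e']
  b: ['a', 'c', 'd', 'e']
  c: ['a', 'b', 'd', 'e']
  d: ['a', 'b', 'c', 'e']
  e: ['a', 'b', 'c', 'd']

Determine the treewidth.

4

A width-4 tree decomposition is:
Bags: B1 = {a, b, c, d, e}
Tree: (single bag)
With just one bag of size 5, the width is 5 − 1 = 4, so tw(G) ≤ 4. On the other hand G contains the 5-clique {a, b, c, d, e}. A clique must lie in a single bag of any decomposition, so no decomposition can have width below 4. Hence tw(G) = 4 exactly.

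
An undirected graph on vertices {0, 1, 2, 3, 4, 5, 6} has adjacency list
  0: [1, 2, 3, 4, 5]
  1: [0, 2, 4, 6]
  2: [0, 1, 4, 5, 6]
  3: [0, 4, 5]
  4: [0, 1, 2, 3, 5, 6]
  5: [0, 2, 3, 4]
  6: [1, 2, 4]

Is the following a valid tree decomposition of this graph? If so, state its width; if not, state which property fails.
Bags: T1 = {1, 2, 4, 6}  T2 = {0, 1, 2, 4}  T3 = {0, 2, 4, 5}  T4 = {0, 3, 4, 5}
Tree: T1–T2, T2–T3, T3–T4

Vertex coverage: the bags together contain {0, 1, 2, 3, 4, 5, 6}, the full vertex set. Edge coverage: each edge of G has both endpoints in at least one bag. Running intersection: for every vertex, the bags containing it form a connected subtree. All three properties hold, so this is a valid tree decomposition of width max|bag| − 1 = 3, and hence tw(G) ≤ 3.

Yes; width 3.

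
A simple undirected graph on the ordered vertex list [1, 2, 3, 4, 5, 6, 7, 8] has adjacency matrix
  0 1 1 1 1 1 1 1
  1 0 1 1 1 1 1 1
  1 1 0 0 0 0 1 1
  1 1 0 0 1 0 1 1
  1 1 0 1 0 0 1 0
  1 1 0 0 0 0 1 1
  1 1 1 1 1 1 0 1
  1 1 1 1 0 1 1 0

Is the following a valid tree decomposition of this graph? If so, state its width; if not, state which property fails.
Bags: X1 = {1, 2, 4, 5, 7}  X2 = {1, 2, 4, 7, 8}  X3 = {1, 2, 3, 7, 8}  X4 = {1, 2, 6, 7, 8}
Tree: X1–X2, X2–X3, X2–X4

Every vertex of G appears in some bag (union = {1, 2, 3, 4, 5, 6, 7, 8}); every edge is covered by a bag; and for each vertex v the set of bags containing v is connected in the bag tree. The decomposition is therefore valid. The largest bag has 5 vertices, so the width is 4.

Yes; width 4.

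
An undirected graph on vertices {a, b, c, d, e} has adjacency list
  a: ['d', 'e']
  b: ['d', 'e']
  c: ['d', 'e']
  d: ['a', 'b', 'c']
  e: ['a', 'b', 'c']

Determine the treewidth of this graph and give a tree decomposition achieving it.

Treewidth 2.
One optimal decomposition is:
Bags: B1 = {c, d, e}  B2 = {a, d, e}  B3 = {b, d, e}
Tree: B1–B2, B2–B3

Every bag has size at most 3, so the width is 3 − 1 = 2 and tw(G) ≤ 2. Since c–d–a–e–c is a cycle in G, G is not acyclic. Forests are exactly the graphs of treewidth ≤ 1, so tw(G) ≥ 2. The upper and lower bounds meet at 2, so that is the treewidth.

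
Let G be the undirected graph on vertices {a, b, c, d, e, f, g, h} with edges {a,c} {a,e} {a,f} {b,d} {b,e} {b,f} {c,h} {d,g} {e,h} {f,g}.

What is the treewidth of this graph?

2

A width-2 tree decomposition is:
Bags: B1 = {b, d, g}  B2 = {b, f, g}  B3 = {b, e, f}  B4 = {a, e, f}  B5 = {a, e, h}  B6 = {a, c, h}
Tree: B1–B2, B2–B3, B3–B4, B4–B5, B5–B6
Each bag holds 3 vertices, so the decomposition has width 2, which upper-bounds the treewidth. For the lower bound, G contains the cycle d–g–f–b–d, so G is not a forest; only forests have treewidth ≤ 1, hence tw(G) ≥ 2. Therefore the treewidth is 2.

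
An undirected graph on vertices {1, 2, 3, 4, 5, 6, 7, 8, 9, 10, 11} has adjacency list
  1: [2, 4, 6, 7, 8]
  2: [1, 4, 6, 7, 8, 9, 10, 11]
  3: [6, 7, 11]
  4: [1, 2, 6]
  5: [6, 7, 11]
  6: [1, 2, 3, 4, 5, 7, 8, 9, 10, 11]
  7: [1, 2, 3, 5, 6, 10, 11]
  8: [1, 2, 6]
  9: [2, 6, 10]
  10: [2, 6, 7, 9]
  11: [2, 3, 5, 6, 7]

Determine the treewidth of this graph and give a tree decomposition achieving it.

Treewidth 3.
One optimal decomposition is:
Bags: B1 = {2, 6, 7, 10}  B2 = {1, 2, 6, 7}  B3 = {1, 2, 6, 8}  B4 = {2, 6, 7, 11}  B5 = {3, 6, 7, 11}  B6 = {2, 6, 9, 10}  B7 = {1, 2, 4, 6}  B8 = {5, 6, 7, 11}
Tree: B1–B2, B2–B3, B2–B4, B4–B5, B1–B6, B2–B7, B4–B8

Each bag holds 4 vertices, so the decomposition has width 3, which upper-bounds the treewidth. On the other hand G contains the 4-clique {1, 2, 6, 8}. A clique must lie in a single bag of any decomposition, so no decomposition can have width below 3. The upper and lower bounds meet at 3, so that is the treewidth.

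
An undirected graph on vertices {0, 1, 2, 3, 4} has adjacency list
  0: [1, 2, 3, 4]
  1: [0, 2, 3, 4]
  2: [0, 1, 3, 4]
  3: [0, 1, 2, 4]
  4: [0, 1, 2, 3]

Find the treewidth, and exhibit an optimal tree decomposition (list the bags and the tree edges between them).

With just one bag of size 5, the width is 5 − 1 = 4, so tw(G) ≤ 4. Conversely, {0, 1, 2, 3, 4} is a clique of size 5, and the vertices of any clique must share a bag in every tree decomposition; so some bag has ≥ 5 vertices and tw(G) ≥ 4. Combining the bounds, tw(G) = 4.

Treewidth 4.
Bags: B1 = {0, 1, 2, 3, 4}
Tree: (single bag)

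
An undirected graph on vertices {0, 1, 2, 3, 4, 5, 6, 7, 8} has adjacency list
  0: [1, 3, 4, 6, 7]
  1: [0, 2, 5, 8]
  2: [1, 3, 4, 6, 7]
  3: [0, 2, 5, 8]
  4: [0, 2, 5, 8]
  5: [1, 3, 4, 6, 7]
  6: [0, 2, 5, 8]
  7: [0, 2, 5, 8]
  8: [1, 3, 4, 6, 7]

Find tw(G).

4

A width-4 tree decomposition is:
Bags: B1 = {0, 1, 2, 5, 8}  B2 = {0, 2, 5, 7, 8}  B3 = {0, 2, 4, 5, 8}  B4 = {0, 2, 3, 5, 8}  B5 = {0, 2, 5, 6, 8}
Tree: B1–B2, B2–B3, B3–B4, B4–B5
The largest bag has 5 vertices, giving width 4; this decomposition certifies tw(G) ≤ 4. For the lower bound: the 5 vertex sets {0,1}, {7,8}, {4,5}, {2}, {3} are disjoint, each induces a connected subgraph, and every pair is joined by at least one edge of G. Contracting each set to a single vertex therefore yields K_{5} as a minor, and since treewidth is minor-monotone, tw(G) ≥ tw(K_{5}) = 4. Combining the bounds, tw(G) = 4.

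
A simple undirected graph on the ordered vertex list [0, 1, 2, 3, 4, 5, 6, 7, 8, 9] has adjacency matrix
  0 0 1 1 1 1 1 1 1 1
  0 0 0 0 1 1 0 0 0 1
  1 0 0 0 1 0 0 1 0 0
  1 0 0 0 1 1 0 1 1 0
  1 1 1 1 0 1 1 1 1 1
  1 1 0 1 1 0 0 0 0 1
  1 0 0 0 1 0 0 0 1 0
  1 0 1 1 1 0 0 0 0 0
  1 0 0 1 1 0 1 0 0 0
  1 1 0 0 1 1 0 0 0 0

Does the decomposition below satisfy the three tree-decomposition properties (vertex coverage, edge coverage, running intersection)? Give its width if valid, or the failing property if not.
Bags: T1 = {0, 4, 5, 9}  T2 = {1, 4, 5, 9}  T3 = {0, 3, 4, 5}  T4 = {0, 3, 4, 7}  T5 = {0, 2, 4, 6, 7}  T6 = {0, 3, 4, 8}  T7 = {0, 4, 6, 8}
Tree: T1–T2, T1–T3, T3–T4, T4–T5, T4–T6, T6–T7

No — bags containing vertex 6 are not connected in the tree.

A tree decomposition must satisfy three properties: every vertex lies in some bag; for every edge, both endpoints lie together in some bag; and for every vertex, the bags containing it form a connected subtree. Here bags containing vertex 6 are not connected in the tree, so the decomposition is invalid.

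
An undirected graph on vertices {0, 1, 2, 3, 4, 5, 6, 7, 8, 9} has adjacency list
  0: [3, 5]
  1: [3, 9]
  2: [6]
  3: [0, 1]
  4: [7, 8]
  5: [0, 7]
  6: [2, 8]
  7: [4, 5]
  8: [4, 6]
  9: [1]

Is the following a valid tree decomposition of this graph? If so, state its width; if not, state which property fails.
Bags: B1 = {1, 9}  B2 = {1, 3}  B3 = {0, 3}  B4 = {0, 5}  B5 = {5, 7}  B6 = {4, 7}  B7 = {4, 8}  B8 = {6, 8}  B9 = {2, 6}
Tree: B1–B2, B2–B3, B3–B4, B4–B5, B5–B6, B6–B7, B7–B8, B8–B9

Vertex coverage: the bags together contain {0, 1, 2, 3, 4, 5, 6, 7, 8, 9}, the full vertex set. Edge coverage: each edge of G has both endpoints in at least one bag. Running intersection: for every vertex, the bags containing it form a connected subtree. All three properties hold, so this is a valid tree decomposition of width max|bag| − 1 = 1, and hence tw(G) ≤ 1.

Yes; width 1.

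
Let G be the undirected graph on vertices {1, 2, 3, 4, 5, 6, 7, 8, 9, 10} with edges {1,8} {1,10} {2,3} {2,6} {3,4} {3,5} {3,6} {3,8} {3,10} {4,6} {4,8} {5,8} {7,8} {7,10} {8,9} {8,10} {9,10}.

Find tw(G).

A width-2 tree decomposition is:
Bags: B1 = {3, 8, 10}  B2 = {8, 9, 10}  B3 = {3, 4, 8}  B4 = {3, 4, 6}  B5 = {1, 8, 10}  B6 = {2, 3, 6}  B7 = {3, 5, 8}  B8 = {7, 8, 10}
Tree: B1–B2, B1–B3, B3–B4, B2–B5, B4–B6, B3–B7, B5–B8
Every bag has size at most 3, so the width is 3 − 1 = 2 and tw(G) ≤ 2. Conversely, {1, 8, 10} is a clique of size 3, and the vertices of any clique must share a bag in every tree decomposition; so some bag has ≥ 3 vertices and tw(G) ≥ 2. Therefore the treewidth is 2.

2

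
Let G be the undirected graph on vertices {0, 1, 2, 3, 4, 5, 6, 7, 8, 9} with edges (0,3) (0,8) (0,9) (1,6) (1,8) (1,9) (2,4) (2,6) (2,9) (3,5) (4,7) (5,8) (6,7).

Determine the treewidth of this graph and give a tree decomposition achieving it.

Treewidth 2.
Bags: B1 = {2, 4, 7}  B2 = {2, 6, 7}  B3 = {2, 6, 9}  B4 = {1, 6, 9}  B5 = {0, 1, 9}  B6 = {0, 1, 8}  B7 = {0, 3, 8}  B8 = {3, 5, 8}
Tree: B1–B2, B2–B3, B3–B4, B4–B5, B5–B6, B6–B7, B7–B8

The largest bag has 3 vertices, giving width 2; this decomposition certifies tw(G) ≤ 2. For the lower bound, G contains the cycle 4–7–6–2–4, so G is not a forest; only forests have treewidth ≤ 1, hence tw(G) ≥ 2. Combining the bounds, tw(G) = 2.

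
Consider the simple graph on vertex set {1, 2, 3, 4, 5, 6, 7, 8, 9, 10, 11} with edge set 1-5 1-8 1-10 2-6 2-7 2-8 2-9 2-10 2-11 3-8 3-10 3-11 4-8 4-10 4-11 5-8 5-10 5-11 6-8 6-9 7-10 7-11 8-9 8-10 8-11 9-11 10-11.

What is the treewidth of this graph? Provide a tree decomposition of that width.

Every bag has size at most 4, so the width is 4 − 1 = 3 and tw(G) ≤ 3. Conversely, {2, 8, 9, 11} is a clique of size 4, and the vertices of any clique must share a bag in every tree decomposition; so some bag has ≥ 4 vertices and tw(G) ≥ 3. The upper and lower bounds meet at 3, so that is the treewidth.

Treewidth 3.
Bags: B1 = {4, 8, 10, 11}  B2 = {2, 8, 10, 11}  B3 = {3, 8, 10, 11}  B4 = {5, 8, 10, 11}  B5 = {1, 5, 8, 10}  B6 = {2, 8, 9, 11}  B7 = {2, 6, 8, 9}  B8 = {2, 7, 10, 11}
Tree: B1–B2, B2–B3, B1–B4, B4–B5, B2–B6, B6–B7, B2–B8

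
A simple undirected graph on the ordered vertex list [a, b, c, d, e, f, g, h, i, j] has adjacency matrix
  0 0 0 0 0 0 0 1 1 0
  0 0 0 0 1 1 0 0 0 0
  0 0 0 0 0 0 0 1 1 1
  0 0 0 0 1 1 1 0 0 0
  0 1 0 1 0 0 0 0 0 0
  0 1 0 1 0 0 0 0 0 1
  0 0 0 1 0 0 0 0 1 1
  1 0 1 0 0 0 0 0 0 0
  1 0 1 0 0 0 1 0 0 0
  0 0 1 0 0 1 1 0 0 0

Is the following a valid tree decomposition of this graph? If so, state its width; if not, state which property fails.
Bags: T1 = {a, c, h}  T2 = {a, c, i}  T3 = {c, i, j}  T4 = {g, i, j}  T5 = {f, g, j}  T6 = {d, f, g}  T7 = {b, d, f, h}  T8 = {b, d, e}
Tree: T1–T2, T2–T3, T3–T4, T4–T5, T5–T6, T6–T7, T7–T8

No — bags containing vertex h are not connected in the tree.

A tree decomposition must satisfy three properties: every vertex lies in some bag; for every edge, both endpoints lie together in some bag; and for every vertex, the bags containing it form a connected subtree. Here bags containing vertex h are not connected in the tree, so the decomposition is invalid.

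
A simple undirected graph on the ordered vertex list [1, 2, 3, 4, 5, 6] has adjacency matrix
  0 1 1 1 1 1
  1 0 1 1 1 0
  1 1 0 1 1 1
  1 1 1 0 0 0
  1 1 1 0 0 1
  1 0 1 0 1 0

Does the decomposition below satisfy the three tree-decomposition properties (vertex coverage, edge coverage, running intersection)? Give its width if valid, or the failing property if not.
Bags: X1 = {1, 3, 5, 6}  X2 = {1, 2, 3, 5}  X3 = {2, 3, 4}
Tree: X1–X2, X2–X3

A tree decomposition must satisfy three properties: every vertex lies in some bag; for every edge, both endpoints lie together in some bag; and for every vertex, the bags containing it form a connected subtree. Here edge (1,4) lies in no bag, so the decomposition is invalid.

No — edge (1,4) lies in no bag.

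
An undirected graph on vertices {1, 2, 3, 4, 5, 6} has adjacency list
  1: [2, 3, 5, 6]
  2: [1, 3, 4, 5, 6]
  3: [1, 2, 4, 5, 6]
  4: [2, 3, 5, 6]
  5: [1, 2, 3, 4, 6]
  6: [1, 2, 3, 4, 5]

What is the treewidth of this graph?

A width-4 tree decomposition is:
Bags: B1 = {1, 2, 3, 5, 6}  B2 = {2, 3, 4, 5, 6}
Tree: B1–B2
The largest bag has 5 vertices, giving width 4; this decomposition certifies tw(G) ≤ 4. Conversely, {1, 2, 3, 5, 6} is a clique of size 5, and the vertices of any clique must share a bag in every tree decomposition; so some bag has ≥ 5 vertices and tw(G) ≥ 4. The upper and lower bounds meet at 4, so that is the treewidth.

4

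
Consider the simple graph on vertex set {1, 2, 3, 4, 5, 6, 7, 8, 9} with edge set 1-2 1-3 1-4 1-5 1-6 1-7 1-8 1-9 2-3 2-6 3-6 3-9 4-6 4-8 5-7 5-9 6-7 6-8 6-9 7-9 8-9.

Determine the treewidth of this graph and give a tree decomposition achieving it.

Treewidth 3.
One optimal decomposition is:
Bags: B1 = {1, 3, 6, 9}  B2 = {1, 6, 8, 9}  B3 = {1, 6, 7, 9}  B4 = {1, 5, 7, 9}  B5 = {1, 4, 6, 8}  B6 = {1, 2, 3, 6}
Tree: B1–B2, B2–B3, B3–B4, B2–B5, B1–B6

The largest bag has 4 vertices, giving width 3; this decomposition certifies tw(G) ≤ 3. For the lower bound, the 4 vertices {1, 5, 7, 9} are pairwise adjacent, and any tree decomposition puts a clique entirely inside one bag — forcing width ≥ 3. The upper and lower bounds meet at 3, so that is the treewidth.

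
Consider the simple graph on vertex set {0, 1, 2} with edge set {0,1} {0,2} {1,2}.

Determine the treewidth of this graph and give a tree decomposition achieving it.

Treewidth 2.
One optimal decomposition is:
Bags: B1 = {0, 1, 2}
Tree: (single bag)

A single bag containing all 3 vertices is trivially a valid decomposition of width 2. On the other hand G contains the 3-clique {0, 1, 2}. A clique must lie in a single bag of any decomposition, so no decomposition can have width below 2. The upper and lower bounds meet at 2, so that is the treewidth.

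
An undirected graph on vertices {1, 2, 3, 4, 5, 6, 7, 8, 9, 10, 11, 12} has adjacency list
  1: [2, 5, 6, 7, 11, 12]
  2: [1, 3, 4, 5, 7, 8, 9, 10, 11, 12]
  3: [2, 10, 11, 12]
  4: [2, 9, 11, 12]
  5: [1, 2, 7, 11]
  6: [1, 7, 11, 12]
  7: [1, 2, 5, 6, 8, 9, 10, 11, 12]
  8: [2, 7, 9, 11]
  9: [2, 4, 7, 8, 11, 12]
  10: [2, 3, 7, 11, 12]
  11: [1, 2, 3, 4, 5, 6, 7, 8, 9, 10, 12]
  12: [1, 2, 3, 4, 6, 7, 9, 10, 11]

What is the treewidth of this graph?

A width-4 tree decomposition is:
Bags: B1 = {1, 2, 5, 7, 11}  B2 = {1, 2, 7, 11, 12}  B3 = {2, 7, 10, 11, 12}  B4 = {2, 7, 9, 11, 12}  B5 = {2, 7, 8, 9, 11}  B6 = {2, 3, 10, 11, 12}  B7 = {1, 6, 7, 11, 12}  B8 = {2, 4, 9, 11, 12}
Tree: B1–B2, B2–B3, B2–B4, B4–B5, B3–B6, B2–B7, B4–B8
Each bag holds 5 vertices, so the decomposition has width 4, which upper-bounds the treewidth. On the other hand G contains the 5-clique {2, 3, 10, 11, 12}. A clique must lie in a single bag of any decomposition, so no decomposition can have width below 4. The upper and lower bounds meet at 4, so that is the treewidth.

4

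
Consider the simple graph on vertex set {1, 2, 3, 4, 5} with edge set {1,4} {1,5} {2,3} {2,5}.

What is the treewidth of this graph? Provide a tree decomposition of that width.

Every bag has size at most 2, so the width is 2 − 1 = 1 and tw(G) ≤ 1. G has an edge, so its treewidth is at least 1. Combining the bounds, tw(G) = 1.

Treewidth 1.
Bags: B1 = {2, 3}  B2 = {2, 5}  B3 = {1, 5}  B4 = {1, 4}
Tree: B1–B2, B2–B3, B3–B4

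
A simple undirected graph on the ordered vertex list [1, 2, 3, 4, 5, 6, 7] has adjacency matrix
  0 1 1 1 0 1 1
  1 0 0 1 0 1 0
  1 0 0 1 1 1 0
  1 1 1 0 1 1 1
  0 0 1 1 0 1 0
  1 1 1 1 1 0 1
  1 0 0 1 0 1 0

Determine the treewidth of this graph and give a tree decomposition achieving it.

Treewidth 3.
One optimal decomposition is:
Bags: B1 = {1, 4, 6, 7}  B2 = {1, 3, 4, 6}  B3 = {3, 4, 5, 6}  B4 = {1, 2, 4, 6}
Tree: B1–B2, B2–B3, B2–B4

Every bag has size at most 4, so the width is 4 − 1 = 3 and tw(G) ≤ 3. On the other hand G contains the 4-clique {1, 2, 4, 6}. A clique must lie in a single bag of any decomposition, so no decomposition can have width below 3. Hence tw(G) = 3 exactly.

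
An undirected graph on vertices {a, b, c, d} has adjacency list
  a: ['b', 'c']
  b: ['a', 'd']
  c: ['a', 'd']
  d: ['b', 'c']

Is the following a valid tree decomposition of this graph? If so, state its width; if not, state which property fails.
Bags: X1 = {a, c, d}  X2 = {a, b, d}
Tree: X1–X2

Checking the three conditions: (i) the bags cover all of {a, b, c, d}; (ii) for each edge, some bag contains both endpoints; (iii) the bags containing any fixed vertex form a subtree. All hold, so the decomposition is valid with width 3 − 1 = 2.

Yes; width 2.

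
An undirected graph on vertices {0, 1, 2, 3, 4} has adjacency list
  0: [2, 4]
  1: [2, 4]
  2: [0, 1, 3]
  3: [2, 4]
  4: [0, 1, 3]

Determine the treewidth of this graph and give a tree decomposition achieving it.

The largest bag has 3 vertices, giving width 2; this decomposition certifies tw(G) ≤ 2. The edges 4–3–2–1–4 form a cycle, so G is not a tree and its treewidth is at least 2. Combining the bounds, tw(G) = 2.

Treewidth 2.
One such decomposition:
Bags: B1 = {2, 3, 4}  B2 = {1, 2, 4}  B3 = {0, 2, 4}
Tree: B1–B2, B2–B3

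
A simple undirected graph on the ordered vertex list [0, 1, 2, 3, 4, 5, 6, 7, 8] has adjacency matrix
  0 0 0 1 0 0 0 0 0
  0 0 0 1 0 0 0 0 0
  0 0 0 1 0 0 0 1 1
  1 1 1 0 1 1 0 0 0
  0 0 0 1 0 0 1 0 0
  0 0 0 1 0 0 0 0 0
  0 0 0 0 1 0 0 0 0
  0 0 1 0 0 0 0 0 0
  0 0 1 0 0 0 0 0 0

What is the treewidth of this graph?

A width-1 tree decomposition is:
Bags: B1 = {1, 3}  B2 = {0, 3}  B3 = {3, 5}  B4 = {3, 4}  B5 = {2, 3}  B6 = {4, 6}  B7 = {2, 7}  B8 = {2, 8}
Tree: B1–B2, B1–B3, B1–B4, B4–B5, B4–B6, B5–B7, B7–B8
Each bag holds 2 vertices, so the decomposition has width 1, which upper-bounds the treewidth. G has an edge, so its treewidth is at least 1. The upper and lower bounds meet at 1, so that is the treewidth.

1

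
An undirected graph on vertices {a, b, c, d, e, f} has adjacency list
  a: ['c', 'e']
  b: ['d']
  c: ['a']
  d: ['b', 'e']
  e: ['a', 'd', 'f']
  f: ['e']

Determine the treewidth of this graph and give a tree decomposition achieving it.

Treewidth 1.
One optimal decomposition is:
Bags: B1 = {a, c}  B2 = {a, e}  B3 = {e, f}  B4 = {d, e}  B5 = {b, d}
Tree: B1–B2, B2–B3, B3–B4, B4–B5

The largest bag has 2 vertices, giving width 1; this decomposition certifies tw(G) ≤ 1. G has an edge, so its treewidth is at least 1. Therefore the treewidth is 1.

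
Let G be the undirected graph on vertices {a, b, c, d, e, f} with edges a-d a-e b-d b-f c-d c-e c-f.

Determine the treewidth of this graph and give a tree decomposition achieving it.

Each bag holds 3 vertices, so the decomposition has width 2, which upper-bounds the treewidth. Since e–a–d–c–e is a cycle in G, G is not acyclic. Forests are exactly the graphs of treewidth ≤ 1, so tw(G) ≥ 2. Hence tw(G) = 2 exactly.

Treewidth 2.
One such decomposition:
Bags: B1 = {a, c, e}  B2 = {a, c, d}  B3 = {c, d, f}  B4 = {b, d, f}
Tree: B1–B2, B2–B3, B3–B4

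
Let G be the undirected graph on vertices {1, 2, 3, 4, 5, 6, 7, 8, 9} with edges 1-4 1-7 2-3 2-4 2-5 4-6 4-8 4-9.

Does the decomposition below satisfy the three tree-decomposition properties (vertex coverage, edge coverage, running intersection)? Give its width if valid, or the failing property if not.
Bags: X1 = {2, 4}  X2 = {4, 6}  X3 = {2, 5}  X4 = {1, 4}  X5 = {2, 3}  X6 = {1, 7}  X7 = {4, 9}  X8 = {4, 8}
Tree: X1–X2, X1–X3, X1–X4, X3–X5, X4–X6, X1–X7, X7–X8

Yes; width 1.

Checking the three conditions: (i) the bags cover all of {1, 2, 3, 4, 5, 6, 7, 8, 9}; (ii) for each edge, some bag contains both endpoints; (iii) the bags containing any fixed vertex form a subtree. All hold, so the decomposition is valid with width 2 − 1 = 1.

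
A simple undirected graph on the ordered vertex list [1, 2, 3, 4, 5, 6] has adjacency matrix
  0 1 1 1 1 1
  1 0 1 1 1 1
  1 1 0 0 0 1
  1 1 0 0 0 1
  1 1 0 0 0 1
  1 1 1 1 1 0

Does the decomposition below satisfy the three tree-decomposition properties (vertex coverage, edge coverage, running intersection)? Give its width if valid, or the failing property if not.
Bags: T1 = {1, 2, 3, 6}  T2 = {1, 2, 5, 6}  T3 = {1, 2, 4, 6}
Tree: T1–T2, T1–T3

Vertex coverage: the bags together contain {1, 2, 3, 4, 5, 6}, the full vertex set. Edge coverage: each edge of G has both endpoints in at least one bag. Running intersection: for every vertex, the bags containing it form a connected subtree. All three properties hold, so this is a valid tree decomposition of width max|bag| − 1 = 3, and hence tw(G) ≤ 3.

Yes; width 3.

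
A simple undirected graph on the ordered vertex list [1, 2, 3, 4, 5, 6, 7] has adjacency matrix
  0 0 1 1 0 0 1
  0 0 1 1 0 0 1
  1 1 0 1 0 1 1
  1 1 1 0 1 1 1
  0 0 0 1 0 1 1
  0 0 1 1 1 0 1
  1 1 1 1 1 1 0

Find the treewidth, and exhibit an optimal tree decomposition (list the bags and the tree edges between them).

Treewidth 3.
One optimal decomposition is:
Bags: B1 = {3, 4, 6, 7}  B2 = {1, 3, 4, 7}  B3 = {4, 5, 6, 7}  B4 = {2, 3, 4, 7}
Tree: B1–B2, B1–B3, B2–B4

Each bag holds 4 vertices, so the decomposition has width 3, which upper-bounds the treewidth. On the other hand G contains the 4-clique {1, 3, 4, 7}. A clique must lie in a single bag of any decomposition, so no decomposition can have width below 3. Hence tw(G) = 3 exactly.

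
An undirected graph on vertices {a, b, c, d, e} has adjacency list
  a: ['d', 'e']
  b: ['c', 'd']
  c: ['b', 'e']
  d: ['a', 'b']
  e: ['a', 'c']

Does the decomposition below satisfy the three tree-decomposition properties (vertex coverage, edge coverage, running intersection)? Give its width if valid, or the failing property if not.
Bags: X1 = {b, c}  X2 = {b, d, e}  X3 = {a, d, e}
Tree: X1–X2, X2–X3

No — edge (e,c) lies in no bag.

A tree decomposition must satisfy three properties: every vertex lies in some bag; for every edge, both endpoints lie together in some bag; and for every vertex, the bags containing it form a connected subtree. Here edge (e,c) lies in no bag, so the decomposition is invalid.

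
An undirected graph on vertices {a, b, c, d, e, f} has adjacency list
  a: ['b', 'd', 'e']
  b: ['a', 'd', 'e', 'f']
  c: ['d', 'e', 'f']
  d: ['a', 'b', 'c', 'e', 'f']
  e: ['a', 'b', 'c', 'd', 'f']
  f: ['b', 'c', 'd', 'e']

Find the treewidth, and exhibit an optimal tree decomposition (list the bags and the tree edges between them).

Treewidth 3.
One optimal decomposition is:
Bags: B1 = {b, d, e, f}  B2 = {a, b, d, e}  B3 = {c, d, e, f}
Tree: B1–B2, B1–B3

Each bag holds 4 vertices, so the decomposition has width 3, which upper-bounds the treewidth. For the lower bound, the 4 vertices {c, d, e, f} are pairwise adjacent, and any tree decomposition puts a clique entirely inside one bag — forcing width ≥ 3. Combining the bounds, tw(G) = 3.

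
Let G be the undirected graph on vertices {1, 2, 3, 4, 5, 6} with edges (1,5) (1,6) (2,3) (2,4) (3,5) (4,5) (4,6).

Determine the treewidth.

A width-2 tree decomposition is:
Bags: B1 = {1, 5, 6}  B2 = {4, 5, 6}  B3 = {3, 4, 5}  B4 = {2, 3, 4}
Tree: B1–B2, B2–B3, B3–B4
Every bag has size at most 3, so the width is 3 − 1 = 2 and tw(G) ≤ 2. The edges 1–6–4–5–1 form a cycle, so G is not a tree and its treewidth is at least 2. Combining the bounds, tw(G) = 2.

2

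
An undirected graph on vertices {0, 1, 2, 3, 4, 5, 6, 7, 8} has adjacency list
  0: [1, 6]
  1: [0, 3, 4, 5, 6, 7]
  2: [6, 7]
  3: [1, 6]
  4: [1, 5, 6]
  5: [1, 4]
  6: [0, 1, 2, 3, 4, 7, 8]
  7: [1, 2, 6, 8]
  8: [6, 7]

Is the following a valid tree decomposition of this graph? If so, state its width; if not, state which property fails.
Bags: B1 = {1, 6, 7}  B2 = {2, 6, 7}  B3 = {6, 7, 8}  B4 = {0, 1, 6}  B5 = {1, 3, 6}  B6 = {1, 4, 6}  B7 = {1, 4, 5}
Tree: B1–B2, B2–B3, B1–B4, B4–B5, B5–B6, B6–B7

Vertex coverage: the bags together contain {0, 1, 2, 3, 4, 5, 6, 7, 8}, the full vertex set. Edge coverage: each edge of G has both endpoints in at least one bag. Running intersection: for every vertex, the bags containing it form a connected subtree. All three properties hold, so this is a valid tree decomposition of width max|bag| − 1 = 2, and hence tw(G) ≤ 2.

Yes; width 2.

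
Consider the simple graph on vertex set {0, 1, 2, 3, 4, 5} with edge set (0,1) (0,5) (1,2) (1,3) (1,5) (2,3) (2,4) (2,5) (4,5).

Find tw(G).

A width-2 tree decomposition is:
Bags: B1 = {2, 4, 5}  B2 = {1, 2, 5}  B3 = {1, 2, 3}  B4 = {0, 1, 5}
Tree: B1–B2, B2–B3, B2–B4
Every bag has size at most 3, so the width is 3 − 1 = 2 and tw(G) ≤ 2. Conversely, {0, 1, 5} is a clique of size 3, and the vertices of any clique must share a bag in every tree decomposition; so some bag has ≥ 3 vertices and tw(G) ≥ 2. Hence tw(G) = 2 exactly.

2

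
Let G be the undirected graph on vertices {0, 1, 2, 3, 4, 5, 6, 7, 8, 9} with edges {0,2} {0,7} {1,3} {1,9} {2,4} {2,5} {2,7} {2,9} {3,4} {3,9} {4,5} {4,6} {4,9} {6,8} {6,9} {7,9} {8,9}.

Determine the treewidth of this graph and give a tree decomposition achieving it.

Treewidth 2.
One optimal decomposition is:
Bags: B1 = {2, 4, 9}  B2 = {4, 6, 9}  B3 = {2, 7, 9}  B4 = {2, 4, 5}  B5 = {0, 2, 7}  B6 = {3, 4, 9}  B7 = {1, 3, 9}  B8 = {6, 8, 9}
Tree: B1–B2, B1–B3, B1–B4, B3–B5, B1–B6, B6–B7, B2–B8

Each bag holds 3 vertices, so the decomposition has width 2, which upper-bounds the treewidth. For the lower bound, the 3 vertices {0, 2, 7} are pairwise adjacent, and any tree decomposition puts a clique entirely inside one bag — forcing width ≥ 2. Hence tw(G) = 2 exactly.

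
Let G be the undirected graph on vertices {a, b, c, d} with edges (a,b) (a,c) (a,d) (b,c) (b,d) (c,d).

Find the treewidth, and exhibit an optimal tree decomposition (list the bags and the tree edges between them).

Treewidth 3.
One optimal decomposition is:
Bags: B1 = {a, b, c, d}
Tree: (single bag)

With just one bag of size 4, the width is 4 − 1 = 3, so tw(G) ≤ 3. For the lower bound, the 4 vertices {a, b, c, d} are pairwise adjacent, and any tree decomposition puts a clique entirely inside one bag — forcing width ≥ 3. Therefore the treewidth is 3.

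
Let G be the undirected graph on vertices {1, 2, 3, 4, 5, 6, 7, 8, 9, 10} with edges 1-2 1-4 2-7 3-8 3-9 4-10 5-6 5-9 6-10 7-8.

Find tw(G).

2

A width-2 tree decomposition is:
Bags: B1 = {5, 6, 9}  B2 = {6, 9, 10}  B3 = {4, 9, 10}  B4 = {1, 4, 9}  B5 = {1, 2, 9}  B6 = {2, 7, 9}  B7 = {7, 8, 9}  B8 = {3, 8, 9}
Tree: B1–B2, B2–B3, B3–B4, B4–B5, B5–B6, B6–B7, B7–B8
The largest bag has 3 vertices, giving width 2; this decomposition certifies tw(G) ≤ 2. Since 9–5–6–10–4–1–2–7–8–3–9 is a cycle in G, G is not acyclic. Forests are exactly the graphs of treewidth ≤ 1, so tw(G) ≥ 2. Combining the bounds, tw(G) = 2.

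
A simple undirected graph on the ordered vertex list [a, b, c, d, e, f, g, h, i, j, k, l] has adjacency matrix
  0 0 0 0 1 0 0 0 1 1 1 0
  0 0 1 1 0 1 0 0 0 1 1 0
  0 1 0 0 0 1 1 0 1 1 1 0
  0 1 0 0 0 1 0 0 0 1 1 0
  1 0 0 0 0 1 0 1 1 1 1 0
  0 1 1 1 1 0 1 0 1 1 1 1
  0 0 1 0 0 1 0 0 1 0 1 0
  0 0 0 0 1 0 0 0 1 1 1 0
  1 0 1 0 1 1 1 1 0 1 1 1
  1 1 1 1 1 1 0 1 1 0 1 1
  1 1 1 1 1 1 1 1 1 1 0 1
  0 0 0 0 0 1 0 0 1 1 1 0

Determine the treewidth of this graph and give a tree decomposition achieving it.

Each bag holds 5 vertices, so the decomposition has width 4, which upper-bounds the treewidth. On the other hand G contains the 5-clique {c, f, g, i, k}. A clique must lie in a single bag of any decomposition, so no decomposition can have width below 4. The upper and lower bounds meet at 4, so that is the treewidth.

Treewidth 4.
One optimal decomposition is:
Bags: B1 = {c, f, i, j, k}  B2 = {b, c, f, j, k}  B3 = {b, d, f, j, k}  B4 = {c, f, g, i, k}  B5 = {f, i, j, k, l}  B6 = {e, f, i, j, k}  B7 = {e, h, i, j, k}  B8 = {a, e, i, j, k}
Tree: B1–B2, B2–B3, B1–B4, B1–B5, B5–B6, B6–B7, B6–B8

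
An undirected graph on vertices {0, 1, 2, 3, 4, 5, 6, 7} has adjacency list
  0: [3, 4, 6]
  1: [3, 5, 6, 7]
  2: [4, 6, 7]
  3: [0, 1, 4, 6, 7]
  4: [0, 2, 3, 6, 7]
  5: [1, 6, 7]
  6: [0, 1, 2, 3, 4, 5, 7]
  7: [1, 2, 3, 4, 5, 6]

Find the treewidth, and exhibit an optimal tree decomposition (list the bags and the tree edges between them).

The largest bag has 4 vertices, giving width 3; this decomposition certifies tw(G) ≤ 3. On the other hand G contains the 4-clique {0, 3, 4, 6}. A clique must lie in a single bag of any decomposition, so no decomposition can have width below 3. The upper and lower bounds meet at 3, so that is the treewidth.

Treewidth 3.
One such decomposition:
Bags: B1 = {2, 4, 6, 7}  B2 = {3, 4, 6, 7}  B3 = {1, 3, 6, 7}  B4 = {1, 5, 6, 7}  B5 = {0, 3, 4, 6}
Tree: B1–B2, B2–B3, B3–B4, B2–B5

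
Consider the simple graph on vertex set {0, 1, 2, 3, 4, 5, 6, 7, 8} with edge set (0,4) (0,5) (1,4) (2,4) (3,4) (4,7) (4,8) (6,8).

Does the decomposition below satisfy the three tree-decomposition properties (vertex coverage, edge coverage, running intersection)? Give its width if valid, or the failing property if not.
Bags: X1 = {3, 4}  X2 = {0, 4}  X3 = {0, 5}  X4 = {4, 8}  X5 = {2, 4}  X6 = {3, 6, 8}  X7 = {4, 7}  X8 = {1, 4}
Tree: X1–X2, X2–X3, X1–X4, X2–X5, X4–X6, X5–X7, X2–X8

A tree decomposition must satisfy three properties: every vertex lies in some bag; for every edge, both endpoints lie together in some bag; and for every vertex, the bags containing it form a connected subtree. Here bags containing vertex 3 are not connected in the tree, so the decomposition is invalid.

No — bags containing vertex 3 are not connected in the tree.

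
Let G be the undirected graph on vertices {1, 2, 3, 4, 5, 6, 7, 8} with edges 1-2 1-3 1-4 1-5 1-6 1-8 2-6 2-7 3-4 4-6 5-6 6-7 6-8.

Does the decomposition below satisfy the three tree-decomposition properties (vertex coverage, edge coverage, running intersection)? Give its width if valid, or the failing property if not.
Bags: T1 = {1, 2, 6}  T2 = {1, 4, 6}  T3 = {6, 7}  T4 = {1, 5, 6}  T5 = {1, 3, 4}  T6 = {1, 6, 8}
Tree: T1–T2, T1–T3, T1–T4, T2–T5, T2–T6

A tree decomposition must satisfy three properties: every vertex lies in some bag; for every edge, both endpoints lie together in some bag; and for every vertex, the bags containing it form a connected subtree. Here edge (2,7) lies in no bag, so the decomposition is invalid.

No — edge (2,7) lies in no bag.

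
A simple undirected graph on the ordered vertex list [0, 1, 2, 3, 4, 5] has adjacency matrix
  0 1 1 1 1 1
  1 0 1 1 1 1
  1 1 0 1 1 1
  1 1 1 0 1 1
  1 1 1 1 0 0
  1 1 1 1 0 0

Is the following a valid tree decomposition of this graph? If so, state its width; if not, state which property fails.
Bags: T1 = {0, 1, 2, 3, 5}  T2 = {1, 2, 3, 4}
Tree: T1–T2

No — edge (0,4) lies in no bag.

A tree decomposition must satisfy three properties: every vertex lies in some bag; for every edge, both endpoints lie together in some bag; and for every vertex, the bags containing it form a connected subtree. Here edge (0,4) lies in no bag, so the decomposition is invalid.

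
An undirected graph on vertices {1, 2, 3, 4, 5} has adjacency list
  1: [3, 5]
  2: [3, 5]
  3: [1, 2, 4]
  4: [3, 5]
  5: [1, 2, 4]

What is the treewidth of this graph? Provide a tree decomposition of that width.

Treewidth 2.
One optimal decomposition is:
Bags: B1 = {1, 3, 5}  B2 = {3, 4, 5}  B3 = {2, 3, 5}
Tree: B1–B2, B2–B3

The largest bag has 3 vertices, giving width 2; this decomposition certifies tw(G) ≤ 2. The edges 5–1–3–4–5 form a cycle, so G is not a tree and its treewidth is at least 2. The upper and lower bounds meet at 2, so that is the treewidth.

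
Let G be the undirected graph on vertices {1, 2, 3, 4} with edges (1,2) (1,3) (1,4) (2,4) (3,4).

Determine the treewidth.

A width-2 tree decomposition is:
Bags: B1 = {1, 2, 4}  B2 = {1, 3, 4}
Tree: B1–B2
Every bag has size at most 3, so the width is 3 − 1 = 2 and tw(G) ≤ 2. On the other hand G contains the 3-clique {1, 2, 4}. A clique must lie in a single bag of any decomposition, so no decomposition can have width below 2. Therefore the treewidth is 2.

2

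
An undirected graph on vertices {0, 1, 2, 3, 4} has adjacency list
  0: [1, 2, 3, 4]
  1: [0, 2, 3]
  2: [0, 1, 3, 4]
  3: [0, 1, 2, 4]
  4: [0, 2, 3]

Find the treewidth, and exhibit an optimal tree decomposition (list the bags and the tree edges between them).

The largest bag has 4 vertices, giving width 3; this decomposition certifies tw(G) ≤ 3. For the lower bound, the 4 vertices {0, 1, 2, 3} are pairwise adjacent, and any tree decomposition puts a clique entirely inside one bag — forcing width ≥ 3. The upper and lower bounds meet at 3, so that is the treewidth.

Treewidth 3.
Bags: B1 = {0, 2, 3, 4}  B2 = {0, 1, 2, 3}
Tree: B1–B2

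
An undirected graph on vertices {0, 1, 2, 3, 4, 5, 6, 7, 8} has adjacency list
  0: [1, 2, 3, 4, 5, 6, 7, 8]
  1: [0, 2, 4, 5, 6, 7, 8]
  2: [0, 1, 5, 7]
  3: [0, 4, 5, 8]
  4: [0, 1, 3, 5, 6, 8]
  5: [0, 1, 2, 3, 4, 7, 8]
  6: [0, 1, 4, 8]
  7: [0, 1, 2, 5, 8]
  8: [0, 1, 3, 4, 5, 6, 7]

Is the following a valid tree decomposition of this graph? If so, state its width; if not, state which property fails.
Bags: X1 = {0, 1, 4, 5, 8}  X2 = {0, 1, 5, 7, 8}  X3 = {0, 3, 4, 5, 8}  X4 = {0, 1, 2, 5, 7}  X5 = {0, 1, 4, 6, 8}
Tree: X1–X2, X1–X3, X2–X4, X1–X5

Yes; width 4.

Vertex coverage: the bags together contain {0, 1, 2, 3, 4, 5, 6, 7, 8}, the full vertex set. Edge coverage: each edge of G has both endpoints in at least one bag. Running intersection: for every vertex, the bags containing it form a connected subtree. All three properties hold, so this is a valid tree decomposition of width max|bag| − 1 = 4, and hence tw(G) ≤ 4.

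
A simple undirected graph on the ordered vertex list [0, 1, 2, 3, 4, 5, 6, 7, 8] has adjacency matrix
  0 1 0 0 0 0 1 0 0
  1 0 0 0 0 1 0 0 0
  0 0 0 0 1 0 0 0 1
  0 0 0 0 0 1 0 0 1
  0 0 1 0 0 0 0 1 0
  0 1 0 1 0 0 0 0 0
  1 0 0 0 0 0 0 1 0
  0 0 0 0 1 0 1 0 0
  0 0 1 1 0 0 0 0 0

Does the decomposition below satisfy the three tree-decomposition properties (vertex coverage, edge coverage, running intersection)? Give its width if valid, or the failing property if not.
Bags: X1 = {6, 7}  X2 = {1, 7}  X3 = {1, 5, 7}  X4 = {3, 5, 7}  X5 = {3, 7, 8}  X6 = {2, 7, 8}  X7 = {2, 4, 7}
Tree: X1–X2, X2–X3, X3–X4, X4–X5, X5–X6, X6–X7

A tree decomposition must satisfy three properties: every vertex lies in some bag; for every edge, both endpoints lie together in some bag; and for every vertex, the bags containing it form a connected subtree. Here vertex 0 appears in no bag, so the decomposition is invalid.

No — vertex 0 appears in no bag.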